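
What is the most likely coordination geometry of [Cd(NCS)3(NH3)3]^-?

octahedral

Each isothiocyanate is −1; ammonia is neutral; balancing the −1 overall charge requires Cd(II).
Cd sits in group 12, so the d-electron count is 12 − 2 = 10.
Coordination number: 6.
Six donors around a single metal centre give an octahedral coordination sphere.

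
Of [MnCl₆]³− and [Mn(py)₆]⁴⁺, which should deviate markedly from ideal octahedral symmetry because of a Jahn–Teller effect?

[MnCl₆]³−

[MnCl₆]³−: Each chloride is −1; balancing the −3 overall charge requires Mn(III). Group 7 minus oxidation state 3 gives a d⁴ configuration. Chloride is a weak-field ligand for a first-row metal, so the complex is high-spin. The t₂g³e_g¹ (high-spin) configuration has an unevenly filled e_g set; the Jahn–Teller theorem predicts a tetragonal distortion (typically axial elongation) to lift the degeneracy.
[Mn(py)₆]⁴⁺: Pyridine is neutral; balancing the +4 overall charge requires Mn(IV). Group 7 minus oxidation state 4 gives a d³ configuration. The d³ configuration leaves the e_g set evenly filled (or empty) — no strong Jahn–Teller driving force.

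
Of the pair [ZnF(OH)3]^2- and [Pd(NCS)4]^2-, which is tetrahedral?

For [ZnF(OH)3]^2-: Each fluoride is −1; each hydroxide is −1; balancing the −2 overall charge requires Zn(II). Group 12 minus oxidation state 2 gives a d¹⁰ configuration. A d¹⁰ ion has no crystal-field stabilisation preference between square planar and tetrahedral, so four ligands adopt the sterically favoured tetrahedral geometry. → tetrahedral.
For [Pd(NCS)4]^2-: Each isothiocyanate is −1; balancing the −2 overall charge requires Pd(II). Pd sits in group 10, so the d-electron count is 10 − 2 = 8. A 4d d⁸ ion has a large crystal-field splitting; square planar leaves the high-energy d_{x²−y²} orbital empty and maximises CFSE. → square planar.

[ZnF(OH)3]^2-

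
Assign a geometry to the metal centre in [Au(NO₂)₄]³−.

tetrahedral

Each nitro (N-bound nitrite) is −1; balancing the −3 overall charge requires Au(I).
Gold is a group-11 element; Au(I) is therefore d¹⁰.
Coordination number: 4.
A d¹⁰ ion has no crystal-field stabilisation preference between square planar and tetrahedral, so four ligands adopt the sterically favoured tetrahedral geometry.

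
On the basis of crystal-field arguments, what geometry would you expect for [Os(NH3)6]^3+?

octahedral

Ammonia is neutral; balancing the +3 overall charge requires Os(III).
Os sits in group 8, so the d-electron count is 8 − 3 = 5.
With 6 monodentate ligands the coordination number is 6.
Six donors around a single metal centre give an octahedral coordination sphere.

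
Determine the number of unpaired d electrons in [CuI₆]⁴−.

Ligand charges: each iodide is −1. With an overall charge of −4 the copper centre must be in the +2 oxidation state.
Cu sits in group 11, so the d-electron count is 11 − 2 = 9.
In an octahedral field the d⁹ configuration is t₂g⁶e_g³ (only one arrangement possible), giving 1 unpaired electron.

1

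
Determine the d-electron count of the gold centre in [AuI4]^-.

Each iodide is −1; balancing the −1 overall charge requires Au(III).
Gold is a group-11 element; Au(III) is therefore d⁸.

d⁸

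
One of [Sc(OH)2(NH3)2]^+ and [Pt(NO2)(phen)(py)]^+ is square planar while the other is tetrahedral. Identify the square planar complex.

[Pt(NO2)(phen)(py)]^+

For [Sc(OH)2(NH3)2]^+: Summing ligand charges against the +1 overall charge gives an oxidation state of +3 for scandium. Sc sits in group 3, so the d-electron count is 3 − 3 = 0. A d⁰ ion has no crystal-field stabilisation preference between square planar and tetrahedral, so four ligands adopt the sterically favoured tetrahedral geometry. → tetrahedral.
For [Pt(NO2)(phen)(py)]^+: Ligand charges: each nitro (N-bound nitrite) is −1; 1,10-phenanthroline is neutral; pyridine is neutral. With an overall charge of +1 the platinum centre must be in the +2 oxidation state. Pt sits in group 10, so the d-electron count is 10 − 2 = 8. A 5d d⁸ ion has a large crystal-field splitting; square planar leaves the high-energy d_{x²−y²} orbital empty and maximises CFSE. → square planar.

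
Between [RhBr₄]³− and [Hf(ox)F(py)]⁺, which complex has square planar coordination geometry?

[RhBr₄]³−

For [RhBr₄]³−: Each bromide is −1; balancing the −3 overall charge requires Rh(I). Rh sits in group 9, so the d-electron count is 9 − 1 = 8. A 4d d⁸ ion has a large crystal-field splitting; square planar leaves the high-energy d_{x²−y²} orbital empty and maximises CFSE. → square planar.
For [Hf(ox)F(py)]⁺: Each oxalate is −2; each fluoride is −1; pyridine is neutral; balancing the +1 overall charge requires Hf(IV). Group 4 minus oxidation state 4 gives a d⁰ configuration. A d⁰ ion has no crystal-field stabilisation preference between square planar and tetrahedral, so four ligands adopt the sterically favoured tetrahedral geometry. → tetrahedral.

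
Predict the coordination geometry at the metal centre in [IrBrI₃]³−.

Each bromide is −1; each iodide is −1; balancing the −3 overall charge requires Ir(I).
Group 9 minus oxidation state 1 gives a d⁸ configuration.
Coordination number: 4.
A 5d d⁸ ion has a large crystal-field splitting; square planar leaves the high-energy d_{x²−y²} orbital empty and maximises CFSE.

square planar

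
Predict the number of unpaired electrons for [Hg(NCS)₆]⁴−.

Summing ligand charges against the −4 overall charge gives an oxidation state of +2 for mercury.
Group 12 minus oxidation state 2 gives a d¹⁰ configuration.
In an octahedral field the d¹⁰ configuration is t₂g⁶e_g⁴, giving 0 unpaired electrons.

0 unpaired electrons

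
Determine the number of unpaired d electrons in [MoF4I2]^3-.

Ligand charges: each fluoride is −1; each iodide is −1. With an overall charge of −3 the molybdenum centre must be in the +3 oxidation state.
Group 6 minus oxidation state 3 gives a d³ configuration.
In an octahedral field the d³ configuration is t₂g³e_g⁰ (only one arrangement possible), giving 3 unpaired electrons.

3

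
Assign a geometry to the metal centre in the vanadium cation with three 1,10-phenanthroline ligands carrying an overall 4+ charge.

octahedral

Summing ligand charges against the +4 overall charge gives an oxidation state of +4 for vanadium.
Vanadium is a group-5 element; V(IV) is therefore d¹.
Counting donor atoms: 3×1,10-phenanthroline (bidentate) → 6 donors. Coordination number = 6.
Six donors around a single metal centre give an octahedral coordination sphere.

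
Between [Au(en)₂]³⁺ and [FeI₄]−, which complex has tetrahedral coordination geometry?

For [Au(en)₂]³⁺: Ethylenediamine is neutral; balancing the +3 overall charge requires Au(III). Group 11 minus oxidation state 3 gives a d⁸ configuration. A 5d d⁸ ion has a large crystal-field splitting; square planar leaves the high-energy d_{x²−y²} orbital empty and maximises CFSE. → square planar.
For [FeI₄]−: Ligand charges: each iodide is −1. With an overall charge of −1 the iron centre must be in the +3 oxidation state. Group 8 minus oxidation state 3 gives a d⁵ configuration. A high-spin d⁵ ion has zero CFSE in either geometry, so four ligands adopt the sterically favoured tetrahedral geometry. → tetrahedral.

[FeI₄]−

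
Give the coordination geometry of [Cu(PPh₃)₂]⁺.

linear

Triphenylphosphine is neutral; balancing the +1 overall charge requires Cu(I).
Copper is a group-11 element; Cu(I) is therefore d¹⁰.
With 2 monodentate ligands the coordination number is 2.
A d¹⁰ ion with only two ligands adopts a linear arrangement (sp hybridisation; no CFSE preference).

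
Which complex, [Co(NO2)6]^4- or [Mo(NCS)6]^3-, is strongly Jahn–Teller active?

[Co(NO2)6]^4-: Ligand charges: each nitro (N-bound nitrite) is −1. With an overall charge of −4 the cobalt centre must be in the +2 oxidation state. Group 9 minus oxidation state 2 gives a d⁷ configuration. Nitro (N-bound nitrite) is a strong-field ligand (high in the spectrochemical series) for a first-row metal, so the complex is low-spin. The t₂g⁶e_g¹ (low-spin) configuration has an unevenly filled e_g set; the Jahn–Teller theorem predicts a tetragonal distortion (typically axial elongation) to lift the degeneracy.
[Mo(NCS)6]^3-: Ligand charges: each isothiocyanate is −1. With an overall charge of −3 the molybdenum centre must be in the +3 oxidation state. Molybdenum is a group-6 element; Mo(III) is therefore d³. The d³ configuration leaves the e_g set evenly filled (or empty) — no strong Jahn–Teller driving force.

[Co(NO2)6]^4-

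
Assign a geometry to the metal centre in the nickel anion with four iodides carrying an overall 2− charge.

Ligand charges: each iodide is −1. With an overall charge of −2 the nickel centre must be in the +2 oxidation state.
Group 10 minus oxidation state 2 gives a d⁸ configuration.
With 4 monodentate ligands the coordination number is 4.
Iodide is a weak-field ligand.
With weak-field ligands the CFSE gain from square planar is small, so a 3d d⁸ ion takes the sterically preferred tetrahedral geometry.

tetrahedral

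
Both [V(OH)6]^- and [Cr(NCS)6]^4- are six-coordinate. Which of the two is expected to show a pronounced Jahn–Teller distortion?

[V(OH)6]^-: Ligand charges: each hydroxide is −1. With an overall charge of −1 the vanadium centre must be in the +5 oxidation state. V sits in group 5, so the d-electron count is 5 − 5 = 0. The d⁰ configuration leaves the e_g set evenly filled (or empty) — no strong Jahn–Teller driving force.
[Cr(NCS)6]^4-: Ligand charges: each isothiocyanate is −1. With an overall charge of −4 the chromium centre must be in the +2 oxidation state. Chromium is a group-6 element; Cr(II) is therefore d⁴. Isothiocyanate is a weak-field ligand for a first-row metal, so the complex is high-spin. The t₂g³e_g¹ (high-spin) configuration has an unevenly filled e_g set; the Jahn–Teller theorem predicts a tetragonal distortion (typically axial elongation) to lift the degeneracy.

[Cr(NCS)6]^4-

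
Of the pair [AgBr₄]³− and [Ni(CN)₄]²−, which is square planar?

For [AgBr₄]³−: Each bromide is −1; balancing the −3 overall charge requires Ag(I). Silver is a group-11 element; Ag(I) is therefore d¹⁰. A d¹⁰ ion has no crystal-field stabilisation preference between square planar and tetrahedral, so four ligands adopt the sterically favoured tetrahedral geometry. → tetrahedral.
For [Ni(CN)₄]²−: Summing ligand charges against the −2 overall charge gives an oxidation state of +2 for nickel. Group 10 minus oxidation state 2 gives a d⁸ configuration. Cyanide is a strong-field ligand (high in the spectrochemical series). A 3d d⁸ ion with strong-field ligands gains enough CFSE to favour square planar over tetrahedral. → square planar.

[Ni(CN)₄]²−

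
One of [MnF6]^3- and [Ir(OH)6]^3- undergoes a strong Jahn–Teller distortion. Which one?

[MnF6]^3-: Ligand charges: each fluoride is −1. With an overall charge of −3 the manganese centre must be in the +3 oxidation state. Manganese is a group-7 element; Mn(III) is therefore d⁴. Fluoride is a weak-field ligand for a first-row metal, so the complex is high-spin. The t₂g³e_g¹ (high-spin) configuration has an unevenly filled e_g set; the Jahn–Teller theorem predicts a tetragonal distortion (typically axial elongation) to lift the degeneracy.
[Ir(OH)6]^3-: Each hydroxide is −1; balancing the −3 overall charge requires Ir(III). Ir sits in group 9, so the d-electron count is 9 − 3 = 6. A 5d ion has a large Δₒ and is invariably low-spin. The d⁶ configuration leaves the e_g set evenly filled (or empty) — no strong Jahn–Teller driving force.

[MnF6]^3-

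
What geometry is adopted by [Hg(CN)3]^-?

Ligand charges: each cyanide is −1. With an overall charge of −1 the mercury centre must be in the +2 oxidation state.
Hg sits in group 12, so the d-electron count is 12 − 2 = 10.
Coordination number: 3.
Three ligands around a d¹⁰ centre minimise repulsion in a trigonal-planar arrangement.

trigonal planar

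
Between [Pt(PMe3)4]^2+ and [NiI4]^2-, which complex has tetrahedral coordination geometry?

For [Pt(PMe3)4]^2+: Trimethylphosphine is neutral; balancing the +2 overall charge requires Pt(II). Group 10 minus oxidation state 2 gives a d⁸ configuration. A 5d d⁸ ion has a large crystal-field splitting; square planar leaves the high-energy d_{x²−y²} orbital empty and maximises CFSE. → square planar.
For [NiI4]^2-: Ligand charges: each iodide is −1. With an overall charge of −2 the nickel centre must be in the +2 oxidation state. Nickel is a group-10 element; Ni(II) is therefore d⁸. Iodide is a weak-field ligand. With weak-field ligands the CFSE gain from square planar is small, so a 3d d⁸ ion takes the sterically preferred tetrahedral geometry. → tetrahedral.

[NiI4]^2-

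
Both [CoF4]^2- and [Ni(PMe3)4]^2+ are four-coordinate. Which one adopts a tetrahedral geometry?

For [CoF4]^2-: Each fluoride is −1; balancing the −2 overall charge requires Co(II). Cobalt is a group-9 element; Co(II) is therefore d⁷. For a high-spin 3d d⁷ ion with weak-field ligands the small Δₜ gives little square-planar CFSE advantage, so four ligands adopt the sterically favoured tetrahedral geometry. → tetrahedral.
For [Ni(PMe3)4]^2+: Summing ligand charges against the +2 overall charge gives an oxidation state of +2 for nickel. Group 10 minus oxidation state 2 gives a d⁸ configuration. Trimethylphosphine is a strong-field ligand (high in the spectrochemical series). A 3d d⁸ ion with strong-field ligands gains enough CFSE to favour square planar over tetrahedral. → square planar.

[CoF4]^2-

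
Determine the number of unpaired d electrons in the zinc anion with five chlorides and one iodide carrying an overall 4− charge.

0 unpaired electrons

Each chloride is −1; each iodide is −1; balancing the −4 overall charge requires Zn(II).
Group 12 minus oxidation state 2 gives a d¹⁰ configuration.
In an octahedral field the d¹⁰ configuration is t₂g⁶e_g⁴, giving 0 unpaired electrons.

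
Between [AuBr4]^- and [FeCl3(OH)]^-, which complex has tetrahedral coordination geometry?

[FeCl3(OH)]^-

For [AuBr4]^-: Summing ligand charges against the −1 overall charge gives an oxidation state of +3 for gold. Gold is a group-11 element; Au(III) is therefore d⁸. A 5d d⁸ ion has a large crystal-field splitting; square planar leaves the high-energy d_{x²−y²} orbital empty and maximises CFSE. → square planar.
For [FeCl3(OH)]^-: Ligand charges: each chloride is −1; each hydroxide is −1. With an overall charge of −1 the iron centre must be in the +3 oxidation state. Iron is a group-8 element; Fe(III) is therefore d⁵. A high-spin d⁵ ion has zero CFSE in either geometry, so four ligands adopt the sterically favoured tetrahedral geometry. → tetrahedral.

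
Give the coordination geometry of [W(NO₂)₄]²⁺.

tetrahedral

Ligand charges: each nitro (N-bound nitrite) is −1. With an overall charge of +2 the tungsten centre must be in the +6 oxidation state.
W sits in group 6, so the d-electron count is 6 − 6 = 0.
Coordination number: 4.
A d⁰ ion has no crystal-field stabilisation preference between square planar and tetrahedral, so four ligands adopt the sterically favoured tetrahedral geometry.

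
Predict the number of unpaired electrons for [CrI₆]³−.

3 unpaired electrons

Each iodide is −1; balancing the −3 overall charge requires Cr(III).
Cr sits in group 6, so the d-electron count is 6 − 3 = 3.
In an octahedral field the d³ configuration is t₂g³e_g⁰ (only one arrangement possible), giving 3 unpaired electrons.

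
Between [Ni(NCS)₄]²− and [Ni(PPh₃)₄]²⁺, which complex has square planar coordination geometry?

[Ni(PPh₃)₄]²⁺

For [Ni(NCS)₄]²−: Summing ligand charges against the −2 overall charge gives an oxidation state of +2 for nickel. Ni sits in group 10, so the d-electron count is 10 − 2 = 8. Isothiocyanate is a weak-field ligand. With weak-field ligands the CFSE gain from square planar is small, so a 3d d⁸ ion takes the sterically preferred tetrahedral geometry. → tetrahedral.
For [Ni(PPh₃)₄]²⁺: Ligand charges: triphenylphosphine is neutral. With an overall charge of +2 the nickel centre must be in the +2 oxidation state. Group 10 minus oxidation state 2 gives a d⁸ configuration. Triphenylphosphine is a strong-field ligand (high in the spectrochemical series). A 3d d⁸ ion with strong-field ligands gains enough CFSE to favour square planar over tetrahedral. → square planar.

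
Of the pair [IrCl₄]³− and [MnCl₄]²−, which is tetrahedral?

[MnCl₄]²−

For [IrCl₄]³−: Each chloride is −1; balancing the −3 overall charge requires Ir(I). Iridium is a group-9 element; Ir(I) is therefore d⁸. A 5d d⁸ ion has a large crystal-field splitting; square planar leaves the high-energy d_{x²−y²} orbital empty and maximises CFSE. → square planar.
For [MnCl₄]²−: Each chloride is −1; balancing the −2 overall charge requires Mn(II). Manganese is a group-7 element; Mn(II) is therefore d⁵. A high-spin d⁵ ion has zero CFSE in either geometry, so four ligands adopt the sterically favoured tetrahedral geometry. → tetrahedral.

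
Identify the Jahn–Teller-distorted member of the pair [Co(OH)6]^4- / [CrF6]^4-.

[CrF6]^4-

[Co(OH)6]^4-: Ligand charges: each hydroxide is −1. With an overall charge of −4 the cobalt centre must be in the +2 oxidation state. Co sits in group 9, so the d-electron count is 9 − 2 = 7. Hydroxide is a weak-field ligand for a first-row metal, so the complex is high-spin. The d⁷ configuration leaves the e_g set evenly filled (or empty) — no strong Jahn–Teller driving force.
[CrF6]^4-: Summing ligand charges against the −4 overall charge gives an oxidation state of +2 for chromium. Chromium is a group-6 element; Cr(II) is therefore d⁴. Fluoride is a weak-field ligand for a first-row metal, so the complex is high-spin. The t₂g³e_g¹ (high-spin) configuration has an unevenly filled e_g set; the Jahn–Teller theorem predicts a tetragonal distortion (typically axial elongation) to lift the degeneracy.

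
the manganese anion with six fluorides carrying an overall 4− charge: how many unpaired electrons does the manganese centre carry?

Each fluoride is −1; balancing the −4 overall charge requires Mn(II).
Manganese is a group-7 element; Mn(II) is therefore d⁵.
The spin state decides the count: Fluoride is a weak-field ligand for a first-row metal, so the complex is high-spin.
An octahedral high-spin d⁵ ion is t₂g³e_g², giving 5 unpaired electrons.

5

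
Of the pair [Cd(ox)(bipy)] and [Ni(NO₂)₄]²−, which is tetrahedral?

[Cd(ox)(bipy)]

For [Cd(ox)(bipy)]: Summing ligand charges against the 0 overall charge gives an oxidation state of +2 for cadmium. Cd sits in group 12, so the d-electron count is 12 − 2 = 10. A d¹⁰ ion has no crystal-field stabilisation preference between square planar and tetrahedral, so four ligands adopt the sterically favoured tetrahedral geometry. → tetrahedral.
For [Ni(NO₂)₄]²−: Ligand charges: each nitro (N-bound nitrite) is −1. With an overall charge of −2 the nickel centre must be in the +2 oxidation state. Group 10 minus oxidation state 2 gives a d⁸ configuration. Nitro (N-bound nitrite) is a strong-field ligand (high in the spectrochemical series). A 3d d⁸ ion with strong-field ligands gains enough CFSE to favour square planar over tetrahedral. → square planar.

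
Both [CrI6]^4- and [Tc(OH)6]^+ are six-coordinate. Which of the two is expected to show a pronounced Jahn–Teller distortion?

[CrI6]^4-: Each iodide is −1; balancing the −4 overall charge requires Cr(II). Cr sits in group 6, so the d-electron count is 6 − 2 = 4. Iodide is a weak-field ligand for a first-row metal, so the complex is high-spin. The t₂g³e_g¹ (high-spin) configuration has an unevenly filled e_g set; the Jahn–Teller theorem predicts a tetragonal distortion (typically axial elongation) to lift the degeneracy.
[Tc(OH)6]^+: Summing ligand charges against the +1 overall charge gives an oxidation state of +7 for technetium. Tc sits in group 7, so the d-electron count is 7 − 7 = 0. The d⁰ configuration leaves the e_g set evenly filled (or empty) — no strong Jahn–Teller driving force.

[CrI6]^4-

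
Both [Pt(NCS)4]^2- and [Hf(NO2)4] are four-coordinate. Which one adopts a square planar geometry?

[Pt(NCS)4]^2-

For [Pt(NCS)4]^2-: Each isothiocyanate is −1; balancing the −2 overall charge requires Pt(II). Pt sits in group 10, so the d-electron count is 10 − 2 = 8. A 5d d⁸ ion has a large crystal-field splitting; square planar leaves the high-energy d_{x²−y²} orbital empty and maximises CFSE. → square planar.
For [Hf(NO2)4]: Each nitro (N-bound nitrite) is −1; balancing the 0 overall charge requires Hf(IV). Group 4 minus oxidation state 4 gives a d⁰ configuration. A d⁰ ion has no crystal-field stabilisation preference between square planar and tetrahedral, so four ligands adopt the sterically favoured tetrahedral geometry. → tetrahedral.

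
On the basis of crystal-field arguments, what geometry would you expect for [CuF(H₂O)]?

Summing ligand charges against the 0 overall charge gives an oxidation state of +1 for copper.
Copper is a group-11 element; Cu(I) is therefore d¹⁰.
With 2 monodentate ligands the coordination number is 2.
A d¹⁰ ion with only two ligands adopts a linear arrangement (sp hybridisation; no CFSE preference).

linear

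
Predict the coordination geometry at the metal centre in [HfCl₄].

Each chloride is −1; balancing the 0 overall charge requires Hf(IV).
Hafnium is a group-4 element; Hf(IV) is therefore d⁰.
Coordination number: 4.
A d⁰ ion has no crystal-field stabilisation preference between square planar and tetrahedral, so four ligands adopt the sterically favoured tetrahedral geometry.

tetrahedral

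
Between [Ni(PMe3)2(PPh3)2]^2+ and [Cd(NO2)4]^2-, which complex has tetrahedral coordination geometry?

For [Ni(PMe3)2(PPh3)2]^2+: Ligand charges: trimethylphosphine is neutral; triphenylphosphine is neutral. With an overall charge of +2 the nickel centre must be in the +2 oxidation state. Nickel is a group-10 element; Ni(II) is therefore d⁸. Trimethylphosphine and triphenylphosphine are strong-field ligands (high in the spectrochemical series). A 3d d⁸ ion with strong-field ligands gains enough CFSE to favour square planar over tetrahedral. → square planar.
For [Cd(NO2)4]^2-: Each nitro (N-bound nitrite) is −1; balancing the −2 overall charge requires Cd(II). Cd sits in group 12, so the d-electron count is 12 − 2 = 10. A d¹⁰ ion has no crystal-field stabilisation preference between square planar and tetrahedral, so four ligands adopt the sterically favoured tetrahedral geometry. → tetrahedral.

[Cd(NO2)4]^2-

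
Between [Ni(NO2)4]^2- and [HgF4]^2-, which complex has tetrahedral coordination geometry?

For [Ni(NO2)4]^2-: Each nitro (N-bound nitrite) is −1; balancing the −2 overall charge requires Ni(II). Ni sits in group 10, so the d-electron count is 10 − 2 = 8. Nitro (N-bound nitrite) is a strong-field ligand (high in the spectrochemical series). A 3d d⁸ ion with strong-field ligands gains enough CFSE to favour square planar over tetrahedral. → square planar.
For [HgF4]^2-: Each fluoride is −1; balancing the −2 overall charge requires Hg(II). Mercury is a group-12 element; Hg(II) is therefore d¹⁰. A d¹⁰ ion has no crystal-field stabilisation preference between square planar and tetrahedral, so four ligands adopt the sterically favoured tetrahedral geometry. → tetrahedral.

[HgF4]^2-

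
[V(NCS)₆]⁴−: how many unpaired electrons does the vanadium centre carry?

3

Each isothiocyanate is −1; balancing the −4 overall charge requires V(II).
V sits in group 5, so the d-electron count is 5 − 2 = 3.
In an octahedral field the d³ configuration is t₂g³e_g⁰ (only one arrangement possible), giving 3 unpaired electrons.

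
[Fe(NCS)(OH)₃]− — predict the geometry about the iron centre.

tetrahedral

Ligand charges: each isothiocyanate is −1; each hydroxide is −1. With an overall charge of −1 the iron centre must be in the +3 oxidation state.
Iron is a group-8 element; Fe(III) is therefore d⁵.
Coordination number: 4.
Hydroxide and isothiocyanate are weak-field ligands.
A high-spin d⁵ ion has zero CFSE in either geometry, so four ligands adopt the sterically favoured tetrahedral geometry.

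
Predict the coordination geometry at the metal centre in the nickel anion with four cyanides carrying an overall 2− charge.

Each cyanide is −1; balancing the −2 overall charge requires Ni(II).
Group 10 minus oxidation state 2 gives a d⁸ configuration.
With 4 monodentate ligands the coordination number is 4.
Cyanide is a strong-field ligand (high in the spectrochemical series).
A 3d d⁸ ion with strong-field ligands gains enough CFSE to favour square planar over tetrahedral.

square planar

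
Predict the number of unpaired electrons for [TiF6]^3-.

1 unpaired electron

Each fluoride is −1; balancing the −3 overall charge requires Ti(III).
Group 4 minus oxidation state 3 gives a d¹ configuration.
In an octahedral field the d¹ configuration is t₂g¹e_g⁰ (only one arrangement possible), giving 1 unpaired electron.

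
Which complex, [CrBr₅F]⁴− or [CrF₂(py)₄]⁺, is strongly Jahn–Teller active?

[CrBr₅F]⁴−: Summing ligand charges against the −4 overall charge gives an oxidation state of +2 for chromium. Group 6 minus oxidation state 2 gives a d⁴ configuration. Bromide and fluoride are weak-field ligands for a first-row metal, so the complex is high-spin. The t₂g³e_g¹ (high-spin) configuration has an unevenly filled e_g set; the Jahn–Teller theorem predicts a tetragonal distortion (typically axial elongation) to lift the degeneracy.
[CrF₂(py)₄]⁺: Summing ligand charges against the +1 overall charge gives an oxidation state of +3 for chromium. Cr sits in group 6, so the d-electron count is 6 − 3 = 3. The d³ configuration leaves the e_g set evenly filled (or empty) — no strong Jahn–Teller driving force.

[CrBr₅F]⁴−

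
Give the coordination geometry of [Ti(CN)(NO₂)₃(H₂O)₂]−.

octahedral

Each cyanide is −1; each nitro (N-bound nitrite) is −1; water is neutral; balancing the −1 overall charge requires Ti(III).
Titanium is a group-4 element; Ti(III) is therefore d¹.
With 6 monodentate ligands the coordination number is 6.
Six donors around a single metal centre give an octahedral coordination sphere.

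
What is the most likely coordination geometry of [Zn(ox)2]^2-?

Ligand charges: each oxalate is −2. With an overall charge of −2 the zinc centre must be in the +2 oxidation state.
Zn sits in group 12, so the d-electron count is 12 − 2 = 10.
Counting donor atoms: 2×oxalate (bidentate) → 4 donors. Coordination number = 4.
A d¹⁰ ion has no crystal-field stabilisation preference between square planar and tetrahedral, so four ligands adopt the sterically favoured tetrahedral geometry.

tetrahedral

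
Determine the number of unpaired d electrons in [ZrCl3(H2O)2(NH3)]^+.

0 unpaired electrons

Each chloride is −1; water is neutral; ammonia is neutral; balancing the +1 overall charge requires Zr(IV).
Zirconium is a group-4 element; Zr(IV) is therefore d⁰.
In an octahedral field the d⁰ configuration is t₂g⁰e_g⁰, giving 0 unpaired electrons.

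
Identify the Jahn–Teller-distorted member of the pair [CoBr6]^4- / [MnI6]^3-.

[CoBr6]^4-: Summing ligand charges against the −4 overall charge gives an oxidation state of +2 for cobalt. Cobalt is a group-9 element; Co(II) is therefore d⁷. Bromide is a weak-field ligand for a first-row metal, so the complex is high-spin. The d⁷ configuration leaves the e_g set evenly filled (or empty) — no strong Jahn–Teller driving force.
[MnI6]^3-: Each iodide is −1; balancing the −3 overall charge requires Mn(III). Group 7 minus oxidation state 3 gives a d⁴ configuration. Iodide is a weak-field ligand for a first-row metal, so the complex is high-spin. The t₂g³e_g¹ (high-spin) configuration has an unevenly filled e_g set; the Jahn–Teller theorem predicts a tetragonal distortion (typically axial elongation) to lift the degeneracy.

[MnI6]^3-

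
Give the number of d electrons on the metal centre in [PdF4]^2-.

d⁸

Ligand charges: each fluoride is −1. With an overall charge of −2 the palladium centre must be in the +2 oxidation state.
Palladium is a group-10 element; Pd(II) is therefore d⁸.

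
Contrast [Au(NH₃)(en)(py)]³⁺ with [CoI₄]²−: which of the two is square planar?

[Au(NH₃)(en)(py)]³⁺

For [Au(NH₃)(en)(py)]³⁺: Ligand charges: ammonia is neutral; ethylenediamine is neutral; pyridine is neutral. With an overall charge of +3 the gold centre must be in the +3 oxidation state. Au sits in group 11, so the d-electron count is 11 − 3 = 8. A 5d d⁸ ion has a large crystal-field splitting; square planar leaves the high-energy d_{x²−y²} orbital empty and maximises CFSE. → square planar.
For [CoI₄]²−: Ligand charges: each iodide is −1. With an overall charge of −2 the cobalt centre must be in the +2 oxidation state. Cobalt is a group-9 element; Co(II) is therefore d⁷. For a high-spin 3d d⁷ ion with weak-field ligands the small Δₜ gives little square-planar CFSE advantage, so four ligands adopt the sterically favoured tetrahedral geometry. → tetrahedral.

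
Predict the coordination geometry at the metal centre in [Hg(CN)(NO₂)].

linear

Summing ligand charges against the 0 overall charge gives an oxidation state of +2 for mercury.
Hg sits in group 12, so the d-electron count is 12 − 2 = 10.
Coordination number: 2.
A d¹⁰ ion with only two ligands adopts a linear arrangement (sp hybridisation; no CFSE preference).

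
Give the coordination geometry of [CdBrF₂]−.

trigonal planar

Ligand charges: each bromide is −1; each fluoride is −1. With an overall charge of −1 the cadmium centre must be in the +2 oxidation state.
Group 12 minus oxidation state 2 gives a d¹⁰ configuration.
With 3 monodentate ligands the coordination number is 3.
Three ligands around a d¹⁰ centre minimise repulsion in a trigonal-planar arrangement.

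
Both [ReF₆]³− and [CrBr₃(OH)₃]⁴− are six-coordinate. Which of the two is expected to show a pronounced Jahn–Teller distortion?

[ReF₆]³−: Each fluoride is −1; balancing the −3 overall charge requires Re(III). Group 7 minus oxidation state 3 gives a d⁴ configuration. A 5d ion has a large Δₒ and is invariably low-spin. The d⁴ configuration leaves the e_g set evenly filled (or empty) — no strong Jahn–Teller driving force.
[CrBr₃(OH)₃]⁴−: Ligand charges: each bromide is −1; each hydroxide is −1. With an overall charge of −4 the chromium centre must be in the +2 oxidation state. Chromium is a group-6 element; Cr(II) is therefore d⁴. Bromide and hydroxide are weak-field ligands for a first-row metal, so the complex is high-spin. The t₂g³e_g¹ (high-spin) configuration has an unevenly filled e_g set; the Jahn–Teller theorem predicts a tetragonal distortion (typically axial elongation) to lift the degeneracy.

[CrBr₃(OH)₃]⁴−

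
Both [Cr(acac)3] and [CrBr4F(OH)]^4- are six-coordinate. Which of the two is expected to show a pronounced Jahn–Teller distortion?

[CrBr4F(OH)]^4-

[Cr(acac)3]: Summing ligand charges against the 0 overall charge gives an oxidation state of +3 for chromium. Chromium is a group-6 element; Cr(III) is therefore d³. The d³ configuration leaves the e_g set evenly filled (or empty) — no strong Jahn–Teller driving force.
[CrBr4F(OH)]^4-: Ligand charges: each bromide is −1; each fluoride is −1; each hydroxide is −1. With an overall charge of −4 the chromium centre must be in the +2 oxidation state. Group 6 minus oxidation state 2 gives a d⁴ configuration. Bromide, fluoride, and hydroxide are weak-field ligands for a first-row metal, so the complex is high-spin. The t₂g³e_g¹ (high-spin) configuration has an unevenly filled e_g set; the Jahn–Teller theorem predicts a tetragonal distortion (typically axial elongation) to lift the degeneracy.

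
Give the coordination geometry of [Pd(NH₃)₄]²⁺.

Ammonia is neutral; balancing the +2 overall charge requires Pd(II).
Pd sits in group 10, so the d-electron count is 10 − 2 = 8.
Coordination number: 4.
A 4d d⁸ ion has a large crystal-field splitting; square planar leaves the high-energy d_{x²−y²} orbital empty and maximises CFSE.

square planar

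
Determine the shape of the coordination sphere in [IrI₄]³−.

square planar

Summing ligand charges against the −3 overall charge gives an oxidation state of +1 for iridium.
Group 9 minus oxidation state 1 gives a d⁸ configuration.
With 4 monodentate ligands the coordination number is 4.
A 5d d⁸ ion has a large crystal-field splitting; square planar leaves the high-energy d_{x²−y²} orbital empty and maximises CFSE.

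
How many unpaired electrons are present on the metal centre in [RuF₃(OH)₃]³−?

Each fluoride is −1; each hydroxide is −1; balancing the −3 overall charge requires Ru(III).
Group 8 minus oxidation state 3 gives a d⁵ configuration.
The spin state decides the count: a 4d ion has a large Δₒ and is invariably low-spin.
An octahedral low-spin d⁵ ion is t₂g⁵e_g⁰, giving 1 unpaired electron.

1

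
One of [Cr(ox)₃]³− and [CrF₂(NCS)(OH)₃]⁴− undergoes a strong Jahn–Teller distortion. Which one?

[CrF₂(NCS)(OH)₃]⁴−

[Cr(ox)₃]³−: Summing ligand charges against the −3 overall charge gives an oxidation state of +3 for chromium. Group 6 minus oxidation state 3 gives a d³ configuration. The d³ configuration leaves the e_g set evenly filled (or empty) — no strong Jahn–Teller driving force.
[CrF₂(NCS)(OH)₃]⁴−: Ligand charges: each fluoride is −1; each isothiocyanate is −1; each hydroxide is −1. With an overall charge of −4 the chromium centre must be in the +2 oxidation state. Group 6 minus oxidation state 2 gives a d⁴ configuration. Fluoride, hydroxide, and isothiocyanate are weak-field ligands for a first-row metal, so the complex is high-spin. The t₂g³e_g¹ (high-spin) configuration has an unevenly filled e_g set; the Jahn–Teller theorem predicts a tetragonal distortion (typically axial elongation) to lift the degeneracy.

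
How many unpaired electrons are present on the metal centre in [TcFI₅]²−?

3 unpaired electrons

Ligand charges: each fluoride is −1; each iodide is −1. With an overall charge of −2 the technetium centre must be in the +4 oxidation state.
Group 7 minus oxidation state 4 gives a d³ configuration.
In an octahedral field the d³ configuration is t₂g³e_g⁰ (only one arrangement possible), giving 3 unpaired electrons.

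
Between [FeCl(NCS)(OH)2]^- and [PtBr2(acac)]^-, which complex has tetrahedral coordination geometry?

For [FeCl(NCS)(OH)2]^-: Ligand charges: each chloride is −1; each isothiocyanate is −1; each hydroxide is −1. With an overall charge of −1 the iron centre must be in the +3 oxidation state. Fe sits in group 8, so the d-electron count is 8 − 3 = 5. A high-spin d⁵ ion has zero CFSE in either geometry, so four ligands adopt the sterically favoured tetrahedral geometry. → tetrahedral.
For [PtBr2(acac)]^-: Each bromide is −1; each acetylacetonate is −1; balancing the −1 overall charge requires Pt(II). Group 10 minus oxidation state 2 gives a d⁸ configuration. A 5d d⁸ ion has a large crystal-field splitting; square planar leaves the high-energy d_{x²−y²} orbital empty and maximises CFSE. → square planar.

[FeCl(NCS)(OH)2]^-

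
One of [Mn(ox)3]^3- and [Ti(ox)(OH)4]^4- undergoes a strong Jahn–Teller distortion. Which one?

[Mn(ox)3]^3-

[Mn(ox)3]^3-: Each oxalate is −2; balancing the −3 overall charge requires Mn(III). Group 7 minus oxidation state 3 gives a d⁴ configuration. Oxalate is a weak-field ligand for a first-row metal, so the complex is high-spin. The t₂g³e_g¹ (high-spin) configuration has an unevenly filled e_g set; the Jahn–Teller theorem predicts a tetragonal distortion (typically axial elongation) to lift the degeneracy.
[Ti(ox)(OH)4]^4-: Ligand charges: each oxalate is −2; each hydroxide is −1. With an overall charge of −4 the titanium centre must be in the +2 oxidation state. Ti sits in group 4, so the d-electron count is 4 − 2 = 2. The d² configuration leaves the e_g set evenly filled (or empty) — no strong Jahn–Teller driving force.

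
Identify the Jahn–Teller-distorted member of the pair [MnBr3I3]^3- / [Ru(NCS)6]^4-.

[MnBr3I3]^3-: Summing ligand charges against the −3 overall charge gives an oxidation state of +3 for manganese. Manganese is a group-7 element; Mn(III) is therefore d⁴. Bromide and iodide are weak-field ligands for a first-row metal, so the complex is high-spin. The t₂g³e_g¹ (high-spin) configuration has an unevenly filled e_g set; the Jahn–Teller theorem predicts a tetragonal distortion (typically axial elongation) to lift the degeneracy.
[Ru(NCS)6]^4-: Ligand charges: each isothiocyanate is −1. With an overall charge of −4 the ruthenium centre must be in the +2 oxidation state. Ruthenium is a group-8 element; Ru(II) is therefore d⁶. A 4d ion has a large Δₒ and is invariably low-spin. The d⁶ configuration leaves the e_g set evenly filled (or empty) — no strong Jahn–Teller driving force.

[MnBr3I3]^3-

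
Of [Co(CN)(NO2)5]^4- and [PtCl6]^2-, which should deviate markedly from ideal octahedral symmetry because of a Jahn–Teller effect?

[Co(CN)(NO2)5]^4-

[Co(CN)(NO2)5]^4-: Summing ligand charges against the −4 overall charge gives an oxidation state of +2 for cobalt. Co sits in group 9, so the d-electron count is 9 − 2 = 7. Cyanide and nitro (N-bound nitrite) are strong-field ligands (high in the spectrochemical series) for a first-row metal, so the complex is low-spin. The t₂g⁶e_g¹ (low-spin) configuration has an unevenly filled e_g set; the Jahn–Teller theorem predicts a tetragonal distortion (typically axial elongation) to lift the degeneracy.
[PtCl6]^2-: Ligand charges: each chloride is −1. With an overall charge of −2 the platinum centre must be in the +4 oxidation state. Platinum is a group-10 element; Pt(IV) is therefore d⁶. A 5d ion has a large Δₒ and is invariably low-spin. The d⁶ configuration leaves the e_g set evenly filled (or empty) — no strong Jahn–Teller driving force.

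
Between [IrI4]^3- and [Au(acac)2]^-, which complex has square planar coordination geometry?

For [IrI4]^3-: Summing ligand charges against the −3 overall charge gives an oxidation state of +1 for iridium. Ir sits in group 9, so the d-electron count is 9 − 1 = 8. A 5d d⁸ ion has a large crystal-field splitting; square planar leaves the high-energy d_{x²−y²} orbital empty and maximises CFSE. → square planar.
For [Au(acac)2]^-: Each acetylacetonate is −1; balancing the −1 overall charge requires Au(I). Au sits in group 11, so the d-electron count is 11 − 1 = 10. A d¹⁰ ion has no crystal-field stabilisation preference between square planar and tetrahedral, so four ligands adopt the sterically favoured tetrahedral geometry. → tetrahedral.

[IrI4]^3-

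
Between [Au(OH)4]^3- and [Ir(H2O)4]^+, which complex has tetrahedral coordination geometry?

For [Au(OH)4]^3-: Ligand charges: each hydroxide is −1. With an overall charge of −3 the gold centre must be in the +1 oxidation state. Group 11 minus oxidation state 1 gives a d¹⁰ configuration. A d¹⁰ ion has no crystal-field stabilisation preference between square planar and tetrahedral, so four ligands adopt the sterically favoured tetrahedral geometry. → tetrahedral.
For [Ir(H2O)4]^+: Water is neutral; balancing the +1 overall charge requires Ir(I). Iridium is a group-9 element; Ir(I) is therefore d⁸. A 5d d⁸ ion has a large crystal-field splitting; square planar leaves the high-energy d_{x²−y²} orbital empty and maximises CFSE. → square planar.

[Au(OH)4]^3-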